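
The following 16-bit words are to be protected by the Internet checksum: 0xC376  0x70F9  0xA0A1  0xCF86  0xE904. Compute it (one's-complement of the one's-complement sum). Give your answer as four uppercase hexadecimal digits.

One's-complement addition (fold any carry out of bit 15 back into bit 0):
  0xC376 + 0x70F9 = 0x1346F → wrap carry → 0x3470
  0x3470 + 0xA0A1 = 0x0D511
  0xD511 + 0xCF86 = 0x1A497 → wrap carry → 0xA498
  0xA498 + 0xE904 = 0x18D9C → wrap carry → 0x8D9D
One's-complement sum = 0x8D9D.
Checksum = ~0x8D9D & 0xFFFF = 0x7262.

7262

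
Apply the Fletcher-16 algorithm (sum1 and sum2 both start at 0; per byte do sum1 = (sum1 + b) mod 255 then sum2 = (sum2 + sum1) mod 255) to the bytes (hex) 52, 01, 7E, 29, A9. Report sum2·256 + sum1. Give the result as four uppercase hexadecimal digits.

Running sums (mod 255):
  after byte 0 (52): sum1=82, sum2=82
  after byte 1 (01): sum1=83, sum2=165
  after byte 2 (7E): sum1=209, sum2=119
  after byte 3 (29): sum1=250, sum2=114
  after byte 4 (A9): sum1=164, sum2=23
Checksum = sum2·256 + sum1 = 23·256 + 164 = 6052 = 0x17A4.

17A4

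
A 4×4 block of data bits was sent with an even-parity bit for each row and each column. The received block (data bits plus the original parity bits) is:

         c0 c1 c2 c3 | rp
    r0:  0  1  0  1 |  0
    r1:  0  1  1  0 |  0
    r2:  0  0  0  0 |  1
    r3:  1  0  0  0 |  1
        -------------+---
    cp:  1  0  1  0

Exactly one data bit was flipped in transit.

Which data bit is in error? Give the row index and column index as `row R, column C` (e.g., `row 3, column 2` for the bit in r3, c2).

row 2, column 3

Recompute each row's even parity and compare to rp:
  r0: data parity 0, sent rp 0 → ok
  r1: data parity 0, sent rp 0 → ok
  r2: data parity 0, sent rp 1 → mismatch
  r3: data parity 1, sent rp 1 → ok
Recompute each column's even parity and compare to cp:
  c0: data parity 1, sent cp 1 → ok
  c1: data parity 0, sent cp 0 → ok
  c2: data parity 1, sent cp 1 → ok
  c3: data parity 1, sent cp 0 → mismatch
Exactly one row (r2) and one column (c3) fail → the flipped bit is at their intersection.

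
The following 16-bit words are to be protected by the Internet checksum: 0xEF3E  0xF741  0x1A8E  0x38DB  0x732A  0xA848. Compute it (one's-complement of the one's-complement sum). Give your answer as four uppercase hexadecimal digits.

One's-complement addition (fold any carry out of bit 15 back into bit 0):
  0xEF3E + 0xF741 = 0x1E67F → wrap carry → 0xE680
  0xE680 + 0x1A8E = 0x1010E → wrap carry → 0x010F
  0x010F + 0x38DB = 0x039EA
  0x39EA + 0x732A = 0x0AD14
  0xAD14 + 0xA848 = 0x1555C → wrap carry → 0x555D
One's-complement sum = 0x555D.
Checksum = ~0x555D & 0xFFFF = 0xAAA2.

AAA2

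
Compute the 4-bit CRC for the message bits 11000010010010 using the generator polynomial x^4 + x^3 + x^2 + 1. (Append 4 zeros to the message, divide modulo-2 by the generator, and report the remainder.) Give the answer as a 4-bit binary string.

0100

Append 4 zeros: 110000100100100000. Divide by 11101 (XOR where the leading bit is 1):
  pos 0: 11000 XOR 11101 = 00101
  pos 2: 10101 XOR 11101 = 01000
  pos 3: 10000 XOR 11101 = 01101
  pos 4: 11010 XOR 11101 = 00111
  pos 6: 11110 XOR 11101 = 00011
  pos 9: 11010 XOR 11101 = 00111
  pos 11: 11100 XOR 11101 = 00001
Remainder (last 4 bits) = 0100. This is the CRC / FCS.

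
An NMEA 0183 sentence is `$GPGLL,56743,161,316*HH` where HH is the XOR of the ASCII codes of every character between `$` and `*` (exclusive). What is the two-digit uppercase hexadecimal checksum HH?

XOR the ASCII codes of the payload characters:
  'G' = 0x47 → acc = 0x47
  'P' = 0x50 → acc = 0x17
  'G' = 0x47 → acc = 0x50
  'L' = 0x4C → acc = 0x1C
  'L' = 0x4C → acc = 0x50
  ',' = 0x2C → acc = 0x7C
  '5' = 0x35 → acc = 0x49
  '6' = 0x36 → acc = 0x7F
  '7' = 0x37 → acc = 0x48
  '4' = 0x34 → acc = 0x7C
  '3' = 0x33 → acc = 0x4F
  ',' = 0x2C → acc = 0x63
  '1' = 0x31 → acc = 0x52
  '6' = 0x36 → acc = 0x64
  '1' = 0x31 → acc = 0x55
  ',' = 0x2C → acc = 0x79
  '3' = 0x33 → acc = 0x4A
  '1' = 0x31 → acc = 0x7B
  '6' = 0x36 → acc = 0x4D
Checksum = 0x4D.

4D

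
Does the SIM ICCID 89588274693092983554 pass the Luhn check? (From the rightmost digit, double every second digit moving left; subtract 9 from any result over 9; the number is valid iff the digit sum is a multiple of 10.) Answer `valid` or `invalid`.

invalid

From the right, keep odd positions and double even positions (subtract 9 from any doubled value over 9):
  doubled (positions 2,4,...): 1 6 9 9 6 3 5 7 1 7 → sum 54
  kept (positions 1,3,...): 4 5 8 2 0 9 4 2 8 9 → sum 51
Total = 105.
105 mod 10 = 5, so the number is invalid.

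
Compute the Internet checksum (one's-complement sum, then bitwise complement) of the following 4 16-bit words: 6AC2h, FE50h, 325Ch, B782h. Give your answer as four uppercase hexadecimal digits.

AD0D

One's-complement addition (fold any carry out of bit 15 back into bit 0):
  0x6AC2 + 0xFE50 = 0x16912 → wrap carry → 0x6913
  0x6913 + 0x325C = 0x09B6F
  0x9B6F + 0xB782 = 0x152F1 → wrap carry → 0x52F2
One's-complement sum = 0x52F2.
Checksum = ~0x52F2 & 0xFFFF = 0xAD0D.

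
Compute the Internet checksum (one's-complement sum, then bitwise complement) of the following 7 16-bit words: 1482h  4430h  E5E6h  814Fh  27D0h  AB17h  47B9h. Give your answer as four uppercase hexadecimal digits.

2576

One's-complement addition (fold any carry out of bit 15 back into bit 0):
  0x1482 + 0x4430 = 0x058B2
  0x58B2 + 0xE5E6 = 0x13E98 → wrap carry → 0x3E99
  0x3E99 + 0x814F = 0x0BFE8
  0xBFE8 + 0x27D0 = 0x0E7B8
  0xE7B8 + 0xAB17 = 0x192CF → wrap carry → 0x92D0
  0x92D0 + 0x47B9 = 0x0DA89
One's-complement sum = 0xDA89.
Checksum = ~0xDA89 & 0xFFFF = 0x2576.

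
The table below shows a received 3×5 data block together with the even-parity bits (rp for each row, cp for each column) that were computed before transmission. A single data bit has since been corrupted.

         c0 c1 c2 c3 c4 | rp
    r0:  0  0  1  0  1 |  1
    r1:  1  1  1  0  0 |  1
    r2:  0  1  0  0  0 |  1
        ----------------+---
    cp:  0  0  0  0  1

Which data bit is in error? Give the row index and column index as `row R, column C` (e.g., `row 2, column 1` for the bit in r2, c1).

Recompute each row's even parity and compare to rp:
  r0: data parity 0, sent rp 1 → mismatch
  r1: data parity 1, sent rp 1 → ok
  r2: data parity 1, sent rp 1 → ok
Recompute each column's even parity and compare to cp:
  c0: data parity 1, sent cp 0 → mismatch
  c1: data parity 0, sent cp 0 → ok
  c2: data parity 0, sent cp 0 → ok
  c3: data parity 0, sent cp 0 → ok
  c4: data parity 1, sent cp 1 → ok
Exactly one row (r0) and one column (c0) fail → the flipped bit is at their intersection.

row 0, column 0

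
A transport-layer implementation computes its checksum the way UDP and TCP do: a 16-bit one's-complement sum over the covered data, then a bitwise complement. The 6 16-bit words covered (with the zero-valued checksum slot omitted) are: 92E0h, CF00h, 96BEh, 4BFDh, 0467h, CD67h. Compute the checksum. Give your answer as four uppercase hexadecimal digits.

E993

One's-complement addition (fold any carry out of bit 15 back into bit 0):
  0x92E0 + 0xCF00 = 0x161E0 → wrap carry → 0x61E1
  0x61E1 + 0x96BE = 0x0F89F
  0xF89F + 0x4BFD = 0x1449C → wrap carry → 0x449D
  0x449D + 0x0467 = 0x04904
  0x4904 + 0xCD67 = 0x1166B → wrap carry → 0x166C
One's-complement sum = 0x166C.
Checksum = ~0x166C & 0xFFFF = 0xE993.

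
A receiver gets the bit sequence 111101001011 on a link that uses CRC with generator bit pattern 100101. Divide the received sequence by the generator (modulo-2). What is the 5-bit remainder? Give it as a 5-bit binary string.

Modulo-2 division of 111101001011 by 100101:
  pos 0: 111101 XOR 100101 = 011000
  pos 1: 110000 XOR 100101 = 010101
  pos 2: 101010 XOR 100101 = 001111
  pos 4: 111110 XOR 100101 = 011011
  pos 5: 110111 XOR 100101 = 010010
  pos 6: 100101 XOR 100101 = 000000
Remainder = 00000 (zero — the frame passes the CRC check).

00000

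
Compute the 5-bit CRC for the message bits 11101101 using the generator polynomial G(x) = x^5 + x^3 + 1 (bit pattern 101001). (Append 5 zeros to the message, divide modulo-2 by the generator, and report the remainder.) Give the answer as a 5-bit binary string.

11100

Append 5 zeros: 1110110100000. Divide by 101001 (XOR where the leading bit is 1):
  pos 0: 111011 XOR 101001 = 010010
  pos 1: 100100 XOR 101001 = 001101
  pos 3: 110110 XOR 101001 = 011111
  pos 4: 111110 XOR 101001 = 010111
  pos 5: 101110 XOR 101001 = 000111
Remainder (last 5 bits) = 11100. This is the CRC / FCS.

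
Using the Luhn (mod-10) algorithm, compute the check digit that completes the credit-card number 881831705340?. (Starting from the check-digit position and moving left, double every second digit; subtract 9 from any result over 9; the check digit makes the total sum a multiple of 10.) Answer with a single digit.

Partial digits right→left: 0 4 3 5 0 7 1 3 8 1 8 8
Double every second digit counting from the check-digit position (so the 1st, 3rd, 5th, ... of the partial from the right).
  doubled (with −9 where >9): 0 6 0 2 7 7 → sum 22
  kept as-is: 4 5 7 3 1 8 → sum 28
Total = 22 + 28 = 50.
Check digit = (10 − (50 mod 10)) mod 10 = 0.

0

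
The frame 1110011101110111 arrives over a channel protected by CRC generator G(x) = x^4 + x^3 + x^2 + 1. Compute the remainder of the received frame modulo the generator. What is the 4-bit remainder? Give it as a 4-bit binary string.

0000

Modulo-2 division of 1110011101110111 by 11101:
  pos 0: 11100 XOR 11101 = 00001
  pos 4: 11110 XOR 11101 = 00011
  pos 7: 11111 XOR 11101 = 00010
  pos 10: 10011 XOR 11101 = 01110
  pos 11: 11101 XOR 11101 = 00000
Remainder = 0000 (zero — the frame passes the CRC check).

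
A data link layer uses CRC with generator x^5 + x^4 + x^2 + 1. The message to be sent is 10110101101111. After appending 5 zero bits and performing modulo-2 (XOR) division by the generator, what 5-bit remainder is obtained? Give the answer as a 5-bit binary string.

11000

Append 5 zeros: 1011010110111100000. Divide by 110101 (XOR where the leading bit is 1):
  pos 0: 101101 XOR 110101 = 011000
  pos 1: 110000 XOR 110101 = 000101
  pos 4: 101110 XOR 110101 = 011011
  pos 5: 110111 XOR 110101 = 000010
  pos 9: 101110 XOR 110101 = 011011
  pos 10: 110110 XOR 110101 = 000011
Remainder (last 5 bits) = 11000. This is the CRC / FCS.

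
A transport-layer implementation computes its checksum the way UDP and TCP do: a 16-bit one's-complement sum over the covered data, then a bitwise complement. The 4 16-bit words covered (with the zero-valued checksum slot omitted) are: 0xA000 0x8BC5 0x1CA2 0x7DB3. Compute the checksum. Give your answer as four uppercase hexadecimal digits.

One's-complement addition (fold any carry out of bit 15 back into bit 0):
  0xA000 + 0x8BC5 = 0x12BC5 → wrap carry → 0x2BC6
  0x2BC6 + 0x1CA2 = 0x04868
  0x4868 + 0x7DB3 = 0x0C61B
One's-complement sum = 0xC61B.
Checksum = ~0xC61B & 0xFFFF = 0x39E4.

39E4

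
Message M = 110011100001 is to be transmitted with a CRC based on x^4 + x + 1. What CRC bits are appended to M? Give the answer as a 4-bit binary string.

1000

Append 4 zeros: 1100111000010000. Divide by 10011 (XOR where the leading bit is 1):
  pos 0: 11001 XOR 10011 = 01010
  pos 1: 10101 XOR 10011 = 00110
  pos 3: 11010 XOR 10011 = 01001
  pos 4: 10010 XOR 10011 = 00001
  pos 8: 10010 XOR 10011 = 00001
Remainder (last 4 bits) = 1000. This is the CRC / FCS.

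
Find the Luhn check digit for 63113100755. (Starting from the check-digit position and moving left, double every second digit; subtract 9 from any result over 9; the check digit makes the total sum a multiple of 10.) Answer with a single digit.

3

Partial digits right→left: 5 5 7 0 0 1 3 1 1 3 6
Double every second digit counting from the check-digit position (so the 1st, 3rd, 5th, ... of the partial from the right).
  doubled (with −9 where >9): 1 5 0 6 2 3 → sum 17
  kept as-is: 5 0 1 1 3 → sum 10
Total = 17 + 10 = 27.
Check digit = (10 − (27 mod 10)) mod 10 = 3.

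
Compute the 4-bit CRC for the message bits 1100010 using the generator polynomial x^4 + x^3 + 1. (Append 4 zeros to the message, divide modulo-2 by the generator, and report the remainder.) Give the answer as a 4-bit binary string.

Append 4 zeros: 11000100000. Divide by 11001 (XOR where the leading bit is 1):
  pos 0: 11000 XOR 11001 = 00001
  pos 4: 11000 XOR 11001 = 00001
Remainder (last 4 bits) = 0100. This is the CRC / FCS.

0100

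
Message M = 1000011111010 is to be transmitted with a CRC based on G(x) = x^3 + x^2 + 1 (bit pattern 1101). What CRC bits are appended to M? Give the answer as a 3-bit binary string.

Append 3 zeros: 1000011111010000. Divide by 1101 (XOR where the leading bit is 1):
  pos 0: 1000 XOR 1101 = 0101
  pos 1: 1010 XOR 1101 = 0111
  pos 2: 1111 XOR 1101 = 0010
  pos 4: 1011 XOR 1101 = 0110
  pos 5: 1101 XOR 1101 = 0000
  pos 9: 1010 XOR 1101 = 0111
  pos 10: 1110 XOR 1101 = 0011
  pos 12: 1100 XOR 1101 = 0001
Remainder (last 3 bits) = 001. This is the CRC / FCS.

001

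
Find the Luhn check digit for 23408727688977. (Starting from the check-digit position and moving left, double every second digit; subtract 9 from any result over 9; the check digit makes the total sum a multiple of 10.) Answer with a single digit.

6

Partial digits right→left: 7 7 9 8 8 6 7 2 7 8 0 4 3 2
Double every second digit counting from the check-digit position (so the 1st, 3rd, 5th, ... of the partial from the right).
  doubled (with −9 where >9): 5 9 7 5 5 0 6 → sum 37
  kept as-is: 7 8 6 2 8 4 2 → sum 37
Total = 37 + 37 = 74.
Check digit = (10 − (74 mod 10)) mod 10 = 6.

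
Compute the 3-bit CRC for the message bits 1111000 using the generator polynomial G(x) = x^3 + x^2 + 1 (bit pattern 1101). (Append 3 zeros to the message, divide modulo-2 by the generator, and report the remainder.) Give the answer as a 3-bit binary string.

001

Append 3 zeros: 1111000000. Divide by 1101 (XOR where the leading bit is 1):
  pos 0: 1111 XOR 1101 = 0010
  pos 2: 1000 XOR 1101 = 0101
  pos 3: 1010 XOR 1101 = 0111
  pos 4: 1110 XOR 1101 = 0011
  pos 6: 1100 XOR 1101 = 0001
Remainder (last 3 bits) = 001. This is the CRC / FCS.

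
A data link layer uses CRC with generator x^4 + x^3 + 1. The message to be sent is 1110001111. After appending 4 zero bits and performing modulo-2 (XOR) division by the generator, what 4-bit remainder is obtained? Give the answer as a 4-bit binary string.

0010

Append 4 zeros: 11100011110000. Divide by 11001 (XOR where the leading bit is 1):
  pos 0: 11100 XOR 11001 = 00101
  pos 2: 10101 XOR 11001 = 01100
  pos 3: 11001 XOR 11001 = 00000
  pos 8: 11000 XOR 11001 = 00001
Remainder (last 4 bits) = 0010. This is the CRC / FCS.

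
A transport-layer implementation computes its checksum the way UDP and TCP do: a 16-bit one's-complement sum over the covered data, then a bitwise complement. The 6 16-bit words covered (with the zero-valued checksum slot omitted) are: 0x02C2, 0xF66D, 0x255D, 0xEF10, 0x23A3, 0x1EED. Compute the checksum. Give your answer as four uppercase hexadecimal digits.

AFD1

One's-complement addition (fold any carry out of bit 15 back into bit 0):
  0x02C2 + 0xF66D = 0x0F92F
  0xF92F + 0x255D = 0x11E8C → wrap carry → 0x1E8D
  0x1E8D + 0xEF10 = 0x10D9D → wrap carry → 0x0D9E
  0x0D9E + 0x23A3 = 0x03141
  0x3141 + 0x1EED = 0x0502E
One's-complement sum = 0x502E.
Checksum = ~0x502E & 0xFFFF = 0xAFD1.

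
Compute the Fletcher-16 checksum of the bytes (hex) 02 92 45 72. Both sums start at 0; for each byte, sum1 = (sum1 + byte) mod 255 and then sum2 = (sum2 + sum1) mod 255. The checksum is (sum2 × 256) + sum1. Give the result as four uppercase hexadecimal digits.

BC4C

Running sums (mod 255):
  after byte 0 (02): sum1=2, sum2=2
  after byte 1 (92): sum1=148, sum2=150
  after byte 2 (45): sum1=217, sum2=112
  after byte 3 (72): sum1=76, sum2=188
Checksum = sum2·256 + sum1 = 188·256 + 76 = 48204 = 0xBC4C.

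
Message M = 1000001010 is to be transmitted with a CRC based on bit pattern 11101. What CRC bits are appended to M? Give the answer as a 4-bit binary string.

Append 4 zeros: 10000010100000. Divide by 11101 (XOR where the leading bit is 1):
  pos 0: 10000 XOR 11101 = 01101
  pos 1: 11010 XOR 11101 = 00111
  pos 3: 11110 XOR 11101 = 00011
  pos 6: 11100 XOR 11101 = 00001
Remainder (last 4 bits) = 1000. This is the CRC / FCS.

1000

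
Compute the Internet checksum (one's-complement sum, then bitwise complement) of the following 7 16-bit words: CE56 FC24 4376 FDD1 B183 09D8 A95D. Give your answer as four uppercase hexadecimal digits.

One's-complement addition (fold any carry out of bit 15 back into bit 0):
  0xCE56 + 0xFC24 = 0x1CA7A → wrap carry → 0xCA7B
  0xCA7B + 0x4376 = 0x10DF1 → wrap carry → 0x0DF2
  0x0DF2 + 0xFDD1 = 0x10BC3 → wrap carry → 0x0BC4
  0x0BC4 + 0xB183 = 0x0BD47
  0xBD47 + 0x09D8 = 0x0C71F
  0xC71F + 0xA95D = 0x1707C → wrap carry → 0x707D
One's-complement sum = 0x707D.
Checksum = ~0x707D & 0xFFFF = 0x8F82.

8F82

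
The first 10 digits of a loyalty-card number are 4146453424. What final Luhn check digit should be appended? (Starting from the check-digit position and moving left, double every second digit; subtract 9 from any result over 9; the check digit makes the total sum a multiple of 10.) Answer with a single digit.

1

Partial digits right→left: 4 2 4 3 5 4 6 4 1 4
Double every second digit counting from the check-digit position (so the 1st, 3rd, 5th, ... of the partial from the right).
  doubled (with −9 where >9): 8 8 1 3 2 → sum 22
  kept as-is: 2 3 4 4 4 → sum 17
Total = 22 + 17 = 39.
Check digit = (10 − (39 mod 10)) mod 10 = 1.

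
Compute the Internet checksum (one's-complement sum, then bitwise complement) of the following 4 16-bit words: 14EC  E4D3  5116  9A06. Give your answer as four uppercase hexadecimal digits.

1B23

One's-complement addition (fold any carry out of bit 15 back into bit 0):
  0x14EC + 0xE4D3 = 0x0F9BF
  0xF9BF + 0x5116 = 0x14AD5 → wrap carry → 0x4AD6
  0x4AD6 + 0x9A06 = 0x0E4DC
One's-complement sum = 0xE4DC.
Checksum = ~0xE4DC & 0xFFFF = 0x1B23.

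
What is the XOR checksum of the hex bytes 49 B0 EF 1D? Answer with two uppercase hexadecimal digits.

XOR the bytes together:
  start with 0x49
  0x49 ⊕ 0xB0 = 0xF9
  0xF9 ⊕ 0xEF = 0x16
  0x16 ⊕ 0x1D = 0x0B

0B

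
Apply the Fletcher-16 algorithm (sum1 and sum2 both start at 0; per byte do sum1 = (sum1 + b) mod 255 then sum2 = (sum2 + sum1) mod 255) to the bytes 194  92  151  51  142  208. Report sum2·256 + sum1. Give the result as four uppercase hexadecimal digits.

Running sums (mod 255):
  after byte 0 (194): sum1=194, sum2=194
  after byte 1 (92): sum1=31, sum2=225
  after byte 2 (151): sum1=182, sum2=152
  after byte 3 (51): sum1=233, sum2=130
  after byte 4 (142): sum1=120, sum2=250
  after byte 5 (208): sum1=73, sum2=68
Checksum = sum2·256 + sum1 = 68·256 + 73 = 17481 = 0x4449.

4449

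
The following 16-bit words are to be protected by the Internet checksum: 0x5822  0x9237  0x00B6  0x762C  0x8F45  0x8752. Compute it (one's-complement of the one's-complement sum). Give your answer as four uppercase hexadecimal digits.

One's-complement addition (fold any carry out of bit 15 back into bit 0):
  0x5822 + 0x9237 = 0x0EA59
  0xEA59 + 0x00B6 = 0x0EB0F
  0xEB0F + 0x762C = 0x1613B → wrap carry → 0x613C
  0x613C + 0x8F45 = 0x0F081
  0xF081 + 0x8752 = 0x177D3 → wrap carry → 0x77D4
One's-complement sum = 0x77D4.
Checksum = ~0x77D4 & 0xFFFF = 0x882B.

882B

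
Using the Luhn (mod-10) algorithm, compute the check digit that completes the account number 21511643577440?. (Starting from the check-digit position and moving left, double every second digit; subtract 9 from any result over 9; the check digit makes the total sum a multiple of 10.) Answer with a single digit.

6

Partial digits right→left: 0 4 4 7 7 5 3 4 6 1 1 5 1 2
Double every second digit counting from the check-digit position (so the 1st, 3rd, 5th, ... of the partial from the right).
  doubled (with −9 where >9): 0 8 5 6 3 2 2 → sum 26
  kept as-is: 4 7 5 4 1 5 2 → sum 28
Total = 26 + 28 = 54.
Check digit = (10 − (54 mod 10)) mod 10 = 6.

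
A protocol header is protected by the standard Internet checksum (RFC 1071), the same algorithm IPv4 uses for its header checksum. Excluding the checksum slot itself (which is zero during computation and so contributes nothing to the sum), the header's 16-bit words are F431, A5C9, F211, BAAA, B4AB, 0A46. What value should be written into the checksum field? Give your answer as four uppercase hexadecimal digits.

One's-complement addition (fold any carry out of bit 15 back into bit 0):
  0xF431 + 0xA5C9 = 0x199FA → wrap carry → 0x99FB
  0x99FB + 0xF211 = 0x18C0C → wrap carry → 0x8C0D
  0x8C0D + 0xBAAA = 0x146B7 → wrap carry → 0x46B8
  0x46B8 + 0xB4AB = 0x0FB63
  0xFB63 + 0x0A46 = 0x105A9 → wrap carry → 0x05AA
One's-complement sum = 0x05AA.
Checksum = ~0x05AA & 0xFFFF = 0xFA55.

FA55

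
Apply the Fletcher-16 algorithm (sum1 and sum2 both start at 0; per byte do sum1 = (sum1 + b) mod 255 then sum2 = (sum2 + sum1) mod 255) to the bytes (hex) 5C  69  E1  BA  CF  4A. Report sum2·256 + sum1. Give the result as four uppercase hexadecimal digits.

Running sums (mod 255):
  after byte 0 (5C): sum1=92, sum2=92
  after byte 1 (69): sum1=197, sum2=34
  after byte 2 (E1): sum1=167, sum2=201
  after byte 3 (BA): sum1=98, sum2=44
  after byte 4 (CF): sum1=50, sum2=94
  after byte 5 (4A): sum1=124, sum2=218
Checksum = sum2·256 + sum1 = 218·256 + 124 = 55932 = 0xDA7C.

DA7C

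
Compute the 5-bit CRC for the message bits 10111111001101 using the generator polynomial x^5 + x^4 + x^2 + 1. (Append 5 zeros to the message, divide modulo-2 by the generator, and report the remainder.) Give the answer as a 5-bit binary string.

00110

Append 5 zeros: 1011111100110100000. Divide by 110101 (XOR where the leading bit is 1):
  pos 0: 101111 XOR 110101 = 011010
  pos 1: 110101 XOR 110101 = 000000
  pos 7: 100110 XOR 110101 = 010011
  pos 8: 100111 XOR 110101 = 010010
  pos 9: 100100 XOR 110101 = 010001
  pos 10: 100010 XOR 110101 = 010111
  pos 11: 101110 XOR 110101 = 011011
  pos 12: 110110 XOR 110101 = 000011
Remainder (last 5 bits) = 00110. This is the CRC / FCS.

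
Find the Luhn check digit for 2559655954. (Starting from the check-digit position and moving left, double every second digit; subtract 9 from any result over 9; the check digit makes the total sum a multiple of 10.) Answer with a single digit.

9

Partial digits right→left: 4 5 9 5 5 6 9 5 5 2
Double every second digit counting from the check-digit position (so the 1st, 3rd, 5th, ... of the partial from the right).
  doubled (with −9 where >9): 8 9 1 9 1 → sum 28
  kept as-is: 5 5 6 5 2 → sum 23
Total = 28 + 23 = 51.
Check digit = (10 − (51 mod 10)) mod 10 = 9.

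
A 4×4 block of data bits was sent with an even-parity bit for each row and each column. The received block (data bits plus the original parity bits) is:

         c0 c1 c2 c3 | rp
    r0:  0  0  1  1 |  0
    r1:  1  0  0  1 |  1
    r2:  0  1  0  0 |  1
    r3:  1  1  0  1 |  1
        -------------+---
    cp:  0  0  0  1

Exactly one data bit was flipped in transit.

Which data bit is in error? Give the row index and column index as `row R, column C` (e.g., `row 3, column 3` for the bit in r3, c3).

Recompute each row's even parity and compare to rp:
  r0: data parity 0, sent rp 0 → ok
  r1: data parity 0, sent rp 1 → mismatch
  r2: data parity 1, sent rp 1 → ok
  r3: data parity 1, sent rp 1 → ok
Recompute each column's even parity and compare to cp:
  c0: data parity 0, sent cp 0 → ok
  c1: data parity 0, sent cp 0 → ok
  c2: data parity 1, sent cp 0 → mismatch
  c3: data parity 1, sent cp 1 → ok
Exactly one row (r1) and one column (c2) fail → the flipped bit is at their intersection.

row 1, column 2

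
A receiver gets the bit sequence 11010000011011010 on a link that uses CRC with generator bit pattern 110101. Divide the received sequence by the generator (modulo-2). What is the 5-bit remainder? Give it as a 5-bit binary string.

00000

Modulo-2 division of 11010000011011010 by 110101:
  pos 0: 110100 XOR 110101 = 000001
  pos 5: 100011 XOR 110101 = 010110
  pos 6: 101100 XOR 110101 = 011001
  pos 7: 110011 XOR 110101 = 000110
  pos 10: 110101 XOR 110101 = 000000
Remainder = 00000 (zero — the frame passes the CRC check).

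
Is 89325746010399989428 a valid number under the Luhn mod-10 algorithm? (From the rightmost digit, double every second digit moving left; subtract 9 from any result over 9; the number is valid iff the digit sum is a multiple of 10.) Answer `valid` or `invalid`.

valid

From the right, keep odd positions and double even positions (subtract 9 from any doubled value over 9):
  doubled (positions 2,4,...): 4 9 9 9 0 0 8 1 6 7 → sum 53
  kept (positions 1,3,...): 8 4 8 9 3 1 6 7 2 9 → sum 57
Total = 110.
110 mod 10 = 0, so the number is valid.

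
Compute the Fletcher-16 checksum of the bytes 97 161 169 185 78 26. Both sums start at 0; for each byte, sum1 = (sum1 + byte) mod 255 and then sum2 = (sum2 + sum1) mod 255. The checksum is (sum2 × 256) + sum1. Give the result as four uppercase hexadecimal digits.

FACE

Running sums (mod 255):
  after byte 0 (97): sum1=97, sum2=97
  after byte 1 (161): sum1=3, sum2=100
  after byte 2 (169): sum1=172, sum2=17
  after byte 3 (185): sum1=102, sum2=119
  after byte 4 (78): sum1=180, sum2=44
  after byte 5 (26): sum1=206, sum2=250
Checksum = sum2·256 + sum1 = 250·256 + 206 = 64206 = 0xFACE.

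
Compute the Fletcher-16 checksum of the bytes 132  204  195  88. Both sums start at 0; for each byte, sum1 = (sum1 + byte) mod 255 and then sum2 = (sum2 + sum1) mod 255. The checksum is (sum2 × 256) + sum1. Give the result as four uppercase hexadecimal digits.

Running sums (mod 255):
  after byte 0 (132): sum1=132, sum2=132
  after byte 1 (204): sum1=81, sum2=213
  after byte 2 (195): sum1=21, sum2=234
  after byte 3 (88): sum1=109, sum2=88
Checksum = sum2·256 + sum1 = 88·256 + 109 = 22637 = 0x586D.

586D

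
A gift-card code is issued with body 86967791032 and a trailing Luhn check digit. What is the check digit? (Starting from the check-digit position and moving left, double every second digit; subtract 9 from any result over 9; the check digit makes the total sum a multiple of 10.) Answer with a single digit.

3

Partial digits right→left: 2 3 0 1 9 7 7 6 9 6 8
Double every second digit counting from the check-digit position (so the 1st, 3rd, 5th, ... of the partial from the right).
  doubled (with −9 where >9): 4 0 9 5 9 7 → sum 34
  kept as-is: 3 1 7 6 6 → sum 23
Total = 34 + 23 = 57.
Check digit = (10 − (57 mod 10)) mod 10 = 3.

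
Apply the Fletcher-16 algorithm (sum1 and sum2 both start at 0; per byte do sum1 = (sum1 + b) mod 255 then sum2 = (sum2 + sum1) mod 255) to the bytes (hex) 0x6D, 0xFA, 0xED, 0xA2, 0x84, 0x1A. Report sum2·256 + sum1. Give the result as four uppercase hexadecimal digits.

3A97

Running sums (mod 255):
  after byte 0 (0x6D): sum1=109, sum2=109
  after byte 1 (0xFA): sum1=104, sum2=213
  after byte 2 (0xED): sum1=86, sum2=44
  after byte 3 (0xA2): sum1=248, sum2=37
  after byte 4 (0x84): sum1=125, sum2=162
  after byte 5 (0x1A): sum1=151, sum2=58
Checksum = sum2·256 + sum1 = 58·256 + 151 = 14999 = 0x3A97.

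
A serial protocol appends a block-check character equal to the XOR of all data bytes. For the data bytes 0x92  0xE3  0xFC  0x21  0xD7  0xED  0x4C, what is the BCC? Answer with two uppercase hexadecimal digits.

DA

XOR the bytes together:
  start with 0x92
  0x92 ⊕ 0xE3 = 0x71
  0x71 ⊕ 0xFC = 0x8D
  0x8D ⊕ 0x21 = 0xAC
  0xAC ⊕ 0xD7 = 0x7B
  0x7B ⊕ 0xED = 0x96
  0x96 ⊕ 0x4C = 0xDA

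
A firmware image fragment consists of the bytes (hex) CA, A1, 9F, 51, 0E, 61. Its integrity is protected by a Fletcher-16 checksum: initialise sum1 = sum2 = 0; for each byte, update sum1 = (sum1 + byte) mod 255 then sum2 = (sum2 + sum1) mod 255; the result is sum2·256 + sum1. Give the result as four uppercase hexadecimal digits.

D8CC

Running sums (mod 255):
  after byte 0 (CA): sum1=202, sum2=202
  after byte 1 (A1): sum1=108, sum2=55
  after byte 2 (9F): sum1=12, sum2=67
  after byte 3 (51): sum1=93, sum2=160
  after byte 4 (0E): sum1=107, sum2=12
  after byte 5 (61): sum1=204, sum2=216
Checksum = sum2·256 + sum1 = 216·256 + 204 = 55500 = 0xD8CC.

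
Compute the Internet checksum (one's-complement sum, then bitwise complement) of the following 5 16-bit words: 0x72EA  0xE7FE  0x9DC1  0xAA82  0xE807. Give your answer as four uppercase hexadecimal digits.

One's-complement addition (fold any carry out of bit 15 back into bit 0):
  0x72EA + 0xE7FE = 0x15AE8 → wrap carry → 0x5AE9
  0x5AE9 + 0x9DC1 = 0x0F8AA
  0xF8AA + 0xAA82 = 0x1A32C → wrap carry → 0xA32D
  0xA32D + 0xE807 = 0x18B34 → wrap carry → 0x8B35
One's-complement sum = 0x8B35.
Checksum = ~0x8B35 & 0xFFFF = 0x74CA.

74CA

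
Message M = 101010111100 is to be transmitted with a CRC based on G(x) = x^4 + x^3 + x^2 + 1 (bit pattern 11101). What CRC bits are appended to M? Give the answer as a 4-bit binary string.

1000

Append 4 zeros: 1010101111000000. Divide by 11101 (XOR where the leading bit is 1):
  pos 0: 10101 XOR 11101 = 01000
  pos 1: 10000 XOR 11101 = 01101
  pos 2: 11011 XOR 11101 = 00110
  pos 4: 11011 XOR 11101 = 00110
  pos 6: 11010 XOR 11101 = 00111
  pos 8: 11100 XOR 11101 = 00001
Remainder (last 4 bits) = 1000. This is the CRC / FCS.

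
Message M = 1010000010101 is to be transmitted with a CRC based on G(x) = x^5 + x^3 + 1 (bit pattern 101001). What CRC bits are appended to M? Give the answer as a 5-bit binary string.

00111

Append 5 zeros: 101000001010100000. Divide by 101001 (XOR where the leading bit is 1):
  pos 0: 101000 XOR 101001 = 000001
  pos 5: 100101 XOR 101001 = 001100
  pos 7: 110001 XOR 101001 = 011000
  pos 8: 110000 XOR 101001 = 011001
  pos 9: 110010 XOR 101001 = 011011
  pos 10: 110110 XOR 101001 = 011111
  pos 11: 111110 XOR 101001 = 010111
  pos 12: 101110 XOR 101001 = 000111
Remainder (last 5 bits) = 00111. This is the CRC / FCS.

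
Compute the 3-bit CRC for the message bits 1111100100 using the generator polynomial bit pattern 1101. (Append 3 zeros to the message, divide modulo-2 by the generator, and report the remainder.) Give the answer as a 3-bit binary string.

Append 3 zeros: 1111100100000. Divide by 1101 (XOR where the leading bit is 1):
  pos 0: 1111 XOR 1101 = 0010
  pos 2: 1010 XOR 1101 = 0111
  pos 3: 1110 XOR 1101 = 0011
  pos 5: 1110 XOR 1101 = 0011
  pos 7: 1100 XOR 1101 = 0001
Remainder (last 3 bits) = 100. This is the CRC / FCS.

100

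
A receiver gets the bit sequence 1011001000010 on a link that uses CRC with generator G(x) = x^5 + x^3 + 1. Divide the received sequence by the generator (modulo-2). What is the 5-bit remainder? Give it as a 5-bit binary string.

Modulo-2 division of 1011001000010 by 101001:
  pos 0: 101100 XOR 101001 = 000101
  pos 3: 101100 XOR 101001 = 000101
  pos 6: 101001 XOR 101001 = 000000
Remainder = 00000 (zero — the frame passes the CRC check).

00000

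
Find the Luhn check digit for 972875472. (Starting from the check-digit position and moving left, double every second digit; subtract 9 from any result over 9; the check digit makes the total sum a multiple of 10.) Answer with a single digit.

Partial digits right→left: 2 7 4 5 7 8 2 7 9
Double every second digit counting from the check-digit position (so the 1st, 3rd, 5th, ... of the partial from the right).
  doubled (with −9 where >9): 4 8 5 4 9 → sum 30
  kept as-is: 7 5 8 7 → sum 27
Total = 30 + 27 = 57.
Check digit = (10 − (57 mod 10)) mod 10 = 3.

3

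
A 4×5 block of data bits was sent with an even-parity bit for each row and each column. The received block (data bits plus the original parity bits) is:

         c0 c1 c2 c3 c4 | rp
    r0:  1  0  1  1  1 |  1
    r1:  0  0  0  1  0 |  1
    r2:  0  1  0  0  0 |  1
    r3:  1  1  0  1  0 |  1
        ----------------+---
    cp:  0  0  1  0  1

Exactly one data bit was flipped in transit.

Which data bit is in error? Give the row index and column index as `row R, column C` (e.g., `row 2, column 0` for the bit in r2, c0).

Recompute each row's even parity and compare to rp:
  r0: data parity 0, sent rp 1 → mismatch
  r1: data parity 1, sent rp 1 → ok
  r2: data parity 1, sent rp 1 → ok
  r3: data parity 1, sent rp 1 → ok
Recompute each column's even parity and compare to cp:
  c0: data parity 0, sent cp 0 → ok
  c1: data parity 0, sent cp 0 → ok
  c2: data parity 1, sent cp 1 → ok
  c3: data parity 1, sent cp 0 → mismatch
  c4: data parity 1, sent cp 1 → ok
Exactly one row (r0) and one column (c3) fail → the flipped bit is at their intersection.

row 0, column 3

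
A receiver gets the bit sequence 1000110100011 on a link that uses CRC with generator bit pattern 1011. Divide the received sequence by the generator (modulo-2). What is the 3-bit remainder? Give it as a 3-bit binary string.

000

Modulo-2 division of 1000110100011 by 1011:
  pos 0: 1000 XOR 1011 = 0011
  pos 2: 1111 XOR 1011 = 0100
  pos 3: 1000 XOR 1011 = 0011
  pos 5: 1110 XOR 1011 = 0101
  pos 6: 1010 XOR 1011 = 0001
  pos 9: 1011 XOR 1011 = 0000
Remainder = 000 (zero — the frame passes the CRC check).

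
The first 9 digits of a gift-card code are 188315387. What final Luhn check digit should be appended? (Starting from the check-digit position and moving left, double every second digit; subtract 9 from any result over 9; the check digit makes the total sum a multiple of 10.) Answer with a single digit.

4

Partial digits right→left: 7 8 3 5 1 3 8 8 1
Double every second digit counting from the check-digit position (so the 1st, 3rd, 5th, ... of the partial from the right).
  doubled (with −9 where >9): 5 6 2 7 2 → sum 22
  kept as-is: 8 5 3 8 → sum 24
Total = 22 + 24 = 46.
Check digit = (10 − (46 mod 10)) mod 10 = 4.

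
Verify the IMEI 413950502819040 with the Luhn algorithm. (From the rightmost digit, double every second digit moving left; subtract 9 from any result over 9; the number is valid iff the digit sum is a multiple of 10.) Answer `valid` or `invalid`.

From the right, keep odd positions and double even positions (subtract 9 from any doubled value over 9):
  doubled (positions 2,4,...): 8 9 7 0 0 9 2 → sum 35
  kept (positions 1,3,...): 0 0 1 2 5 5 3 4 → sum 20
Total = 55.
55 mod 10 = 5, so the number is invalid.

invalid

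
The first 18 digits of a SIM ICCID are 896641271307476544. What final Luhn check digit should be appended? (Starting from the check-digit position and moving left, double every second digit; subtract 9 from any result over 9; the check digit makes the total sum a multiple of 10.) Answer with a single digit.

Partial digits right→left: 4 4 5 6 7 4 7 0 3 1 7 2 1 4 6 6 9 8
Double every second digit counting from the check-digit position (so the 1st, 3rd, 5th, ... of the partial from the right).
  doubled (with −9 where >9): 8 1 5 5 6 5 2 3 9 → sum 44
  kept as-is: 4 6 4 0 1 2 4 6 8 → sum 35
Total = 44 + 35 = 79.
Check digit = (10 − (79 mod 10)) mod 10 = 1.

1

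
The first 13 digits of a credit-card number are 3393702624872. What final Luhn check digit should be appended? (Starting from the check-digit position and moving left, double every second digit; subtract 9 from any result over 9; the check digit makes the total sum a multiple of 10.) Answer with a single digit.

8

Partial digits right→left: 2 7 8 4 2 6 2 0 7 3 9 3 3
Double every second digit counting from the check-digit position (so the 1st, 3rd, 5th, ... of the partial from the right).
  doubled (with −9 where >9): 4 7 4 4 5 9 6 → sum 39
  kept as-is: 7 4 6 0 3 3 → sum 23
Total = 39 + 23 = 62.
Check digit = (10 − (62 mod 10)) mod 10 = 8.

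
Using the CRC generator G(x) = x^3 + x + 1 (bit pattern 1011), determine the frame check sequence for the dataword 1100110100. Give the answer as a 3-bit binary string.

Append 3 zeros: 1100110100000. Divide by 1011 (XOR where the leading bit is 1):
  pos 0: 1100 XOR 1011 = 0111
  pos 1: 1111 XOR 1011 = 0100
  pos 2: 1001 XOR 1011 = 0010
  pos 4: 1001 XOR 1011 = 0010
  pos 6: 1000 XOR 1011 = 0011
  pos 8: 1100 XOR 1011 = 0111
  pos 9: 1110 XOR 1011 = 0101
Remainder (last 3 bits) = 101. This is the CRC / FCS.

101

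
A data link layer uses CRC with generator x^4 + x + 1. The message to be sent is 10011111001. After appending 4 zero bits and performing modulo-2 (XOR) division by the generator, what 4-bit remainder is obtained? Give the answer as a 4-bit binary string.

Append 4 zeros: 100111110010000. Divide by 10011 (XOR where the leading bit is 1):
  pos 0: 10011 XOR 10011 = 00000
  pos 5: 11100 XOR 10011 = 01111
  pos 6: 11111 XOR 10011 = 01100
  pos 7: 11000 XOR 10011 = 01011
  pos 8: 10110 XOR 10011 = 00101
  pos 10: 10100 XOR 10011 = 00111
Remainder (last 4 bits) = 0111. This is the CRC / FCS.

0111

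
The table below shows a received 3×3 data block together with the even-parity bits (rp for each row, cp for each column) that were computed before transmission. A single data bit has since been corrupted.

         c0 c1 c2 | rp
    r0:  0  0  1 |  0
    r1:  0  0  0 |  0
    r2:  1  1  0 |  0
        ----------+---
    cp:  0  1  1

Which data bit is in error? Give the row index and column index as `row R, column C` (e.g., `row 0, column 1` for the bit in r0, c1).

row 0, column 0

Recompute each row's even parity and compare to rp:
  r0: data parity 1, sent rp 0 → mismatch
  r1: data parity 0, sent rp 0 → ok
  r2: data parity 0, sent rp 0 → ok
Recompute each column's even parity and compare to cp:
  c0: data parity 1, sent cp 0 → mismatch
  c1: data parity 1, sent cp 1 → ok
  c2: data parity 1, sent cp 1 → ok
Exactly one row (r0) and one column (c0) fail → the flipped bit is at their intersection.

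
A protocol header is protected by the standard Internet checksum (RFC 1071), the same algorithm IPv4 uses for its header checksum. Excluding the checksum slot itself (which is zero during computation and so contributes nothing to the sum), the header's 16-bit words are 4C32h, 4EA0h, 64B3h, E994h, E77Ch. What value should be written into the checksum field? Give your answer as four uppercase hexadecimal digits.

One's-complement addition (fold any carry out of bit 15 back into bit 0):
  0x4C32 + 0x4EA0 = 0x09AD2
  0x9AD2 + 0x64B3 = 0x0FF85
  0xFF85 + 0xE994 = 0x1E919 → wrap carry → 0xE91A
  0xE91A + 0xE77C = 0x1D096 → wrap carry → 0xD097
One's-complement sum = 0xD097.
Checksum = ~0xD097 & 0xFFFF = 0x2F68.

2F68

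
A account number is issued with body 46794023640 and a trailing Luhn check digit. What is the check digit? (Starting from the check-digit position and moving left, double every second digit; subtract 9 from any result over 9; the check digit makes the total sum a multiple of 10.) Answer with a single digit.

Partial digits right→left: 0 4 6 3 2 0 4 9 7 6 4
Double every second digit counting from the check-digit position (so the 1st, 3rd, 5th, ... of the partial from the right).
  doubled (with −9 where >9): 0 3 4 8 5 8 → sum 28
  kept as-is: 4 3 0 9 6 → sum 22
Total = 28 + 22 = 50.
Check digit = (10 − (50 mod 10)) mod 10 = 0.

0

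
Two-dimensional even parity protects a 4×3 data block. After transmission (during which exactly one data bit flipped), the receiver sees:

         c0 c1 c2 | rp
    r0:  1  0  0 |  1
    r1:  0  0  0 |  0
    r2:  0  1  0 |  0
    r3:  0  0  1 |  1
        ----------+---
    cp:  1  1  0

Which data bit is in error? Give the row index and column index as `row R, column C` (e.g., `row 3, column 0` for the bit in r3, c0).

row 2, column 2

Recompute each row's even parity and compare to rp:
  r0: data parity 1, sent rp 1 → ok
  r1: data parity 0, sent rp 0 → ok
  r2: data parity 1, sent rp 0 → mismatch
  r3: data parity 1, sent rp 1 → ok
Recompute each column's even parity and compare to cp:
  c0: data parity 1, sent cp 1 → ok
  c1: data parity 1, sent cp 1 → ok
  c2: data parity 1, sent cp 0 → mismatch
Exactly one row (r2) and one column (c2) fail → the flipped bit is at their intersection.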